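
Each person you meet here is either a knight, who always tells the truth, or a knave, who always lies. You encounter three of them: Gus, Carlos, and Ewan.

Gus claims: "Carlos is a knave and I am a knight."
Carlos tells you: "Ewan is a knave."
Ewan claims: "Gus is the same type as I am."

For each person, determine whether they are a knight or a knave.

Consider Gus. Suppose Gus is a knave.
Then whichever role Ewan has, Ewan's statement has the wrong truth value — contradiction.
So Gus is a knight.
Consider Carlos. Suppose Carlos is a knight.
Then Gus's statement comes out false, contradicting Gus being a knight.
So Carlos is a knave.
Consider Ewan. Suppose Ewan is a knave.
Then Carlos's statement comes out true, contradicting Carlos being a knave.
So Ewan is a knight.

Gus: knight, Carlos: knave, Ewan: knight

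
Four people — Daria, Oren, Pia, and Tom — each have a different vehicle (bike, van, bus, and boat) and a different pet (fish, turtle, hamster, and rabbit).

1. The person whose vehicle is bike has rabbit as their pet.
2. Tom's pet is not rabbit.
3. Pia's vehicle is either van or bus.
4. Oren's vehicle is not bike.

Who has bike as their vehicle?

Daria

With clues 1–2, Tom is impossible for the one with vehicle bike.
With clues 1–3, Pia is impossible for the one with vehicle bike.
With clues 1–4, Oren is impossible for the one with vehicle bike.
That leaves Daria.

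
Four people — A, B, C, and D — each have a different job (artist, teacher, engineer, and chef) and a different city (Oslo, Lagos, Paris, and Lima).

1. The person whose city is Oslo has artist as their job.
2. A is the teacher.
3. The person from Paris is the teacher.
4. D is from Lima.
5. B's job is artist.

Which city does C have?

Lagos

With clues 1–3, Paris is impossible for C's city.
With clues 1–4, Lima is impossible for C's city.
With clues 1–5, Oslo is impossible for C's city.
That leaves Lagos.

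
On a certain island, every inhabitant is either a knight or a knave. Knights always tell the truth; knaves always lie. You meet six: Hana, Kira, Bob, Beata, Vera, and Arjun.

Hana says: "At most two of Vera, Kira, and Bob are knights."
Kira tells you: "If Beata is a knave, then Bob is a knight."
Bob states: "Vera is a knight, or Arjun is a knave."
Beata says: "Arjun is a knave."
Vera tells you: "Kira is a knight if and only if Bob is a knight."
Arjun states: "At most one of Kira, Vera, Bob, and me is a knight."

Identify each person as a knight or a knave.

Consider Hana. Suppose Hana is a knight.
Then no assignment of the remaining roles makes every statement match its speaker's type — contradiction.
So Hana is a knave.
Consider Kira. Suppose Kira is a knave.
Then Hana's statement comes out true, contradicting Hana being a knave.
So Kira is a knight.
Consider Bob. Suppose Bob is a knave.
Then Hana's statement comes out true, contradicting Hana being a knave.
So Bob is a knight.
With that fixed, Vera's statement is true, so Vera is a knight.
With that fixed, Arjun's statement is false, so Arjun is a knave.
With that fixed, Beata's statement is true, so Beata is a knight.

Hana: knave, Kira: knight, Bob: knight, Beata: knight, Vera: knight, Arjun: knave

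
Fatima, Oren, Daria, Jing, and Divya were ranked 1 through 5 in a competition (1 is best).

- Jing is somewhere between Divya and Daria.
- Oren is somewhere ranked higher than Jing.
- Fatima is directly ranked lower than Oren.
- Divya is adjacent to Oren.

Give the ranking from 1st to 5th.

From clue 1: Jing is in {2,3,4}.
From clues 1–2: Jing is in {3,4}.
From clues 1–3: Jing → rank 4.
From clues 1–4: Divya → rank 1, Oren → rank 2, Fatima → rank 3, Daria → rank 5.

Divya, Oren, Fatima, Jing, Daria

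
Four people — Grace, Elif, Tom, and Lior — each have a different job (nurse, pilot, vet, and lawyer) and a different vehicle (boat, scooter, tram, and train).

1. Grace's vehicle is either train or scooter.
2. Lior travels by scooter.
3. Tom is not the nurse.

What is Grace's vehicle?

train

Clue 1 rules out boat and tram for Grace's vehicle.
With clues 1–2, scooter is impossible for Grace's vehicle.
That leaves train.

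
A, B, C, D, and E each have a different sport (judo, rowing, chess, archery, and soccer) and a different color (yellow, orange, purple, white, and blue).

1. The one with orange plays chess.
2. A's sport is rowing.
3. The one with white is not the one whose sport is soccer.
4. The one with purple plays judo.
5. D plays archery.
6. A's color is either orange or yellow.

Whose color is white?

D

With clues 1–5, B, C, and E are impossible for the one with color white.
With clues 1–6, A is impossible for the one with color white.
That leaves D.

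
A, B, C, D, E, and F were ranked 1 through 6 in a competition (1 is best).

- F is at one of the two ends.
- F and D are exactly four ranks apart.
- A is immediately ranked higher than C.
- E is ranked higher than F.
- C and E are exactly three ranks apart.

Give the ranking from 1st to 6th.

From clue 1: F is in {1,6}.
From clues 1–2: D is in {2,5}.
From clues 1–4: D → rank 2, F → rank 6.
From clues 1–5: E → rank 1, A → rank 3, C → rank 4, B → rank 5.

E, D, A, C, B, F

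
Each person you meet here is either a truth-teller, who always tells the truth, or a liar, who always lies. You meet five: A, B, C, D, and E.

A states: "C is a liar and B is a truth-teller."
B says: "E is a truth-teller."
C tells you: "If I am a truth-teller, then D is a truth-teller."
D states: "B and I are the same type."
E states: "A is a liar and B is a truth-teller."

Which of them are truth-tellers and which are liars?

Consider A. Suppose A is a truth-teller.
Then no assignment of the remaining roles makes every statement match its speaker's type — contradiction.
So A is a liar.
Consider B. Suppose B is a liar.
Then whichever role D has, D's statement has the wrong truth value — contradiction.
So B is a truth-teller.
With that fixed, E's statement is true, so E is a truth-teller.
Consider C. Suppose C is a liar.
Then A's statement comes out true, contradicting A being a liar.
So C is a truth-teller.
Consider D. Suppose D is a liar.
Then C's statement comes out false, contradicting C being a truth-teller.
So D is a truth-teller.

A: liar, B: truth-teller, C: truth-teller, D: truth-teller, E: truth-teller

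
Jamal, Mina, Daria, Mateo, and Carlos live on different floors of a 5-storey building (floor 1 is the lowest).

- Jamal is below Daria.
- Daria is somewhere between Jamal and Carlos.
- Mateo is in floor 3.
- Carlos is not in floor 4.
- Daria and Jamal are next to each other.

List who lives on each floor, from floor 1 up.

From clue 1: Jamal is in {1,2,3,4}.
From clues 1–2: Jamal is in {1,2,3}.
From clues 1–3: Mateo → floor 3.
From clues 1–4: Carlos → floor 5.
From clues 1–5: Jamal → floor 1, Daria → floor 2, Mina → floor 4.

Jamal, Daria, Mateo, Mina, Carlos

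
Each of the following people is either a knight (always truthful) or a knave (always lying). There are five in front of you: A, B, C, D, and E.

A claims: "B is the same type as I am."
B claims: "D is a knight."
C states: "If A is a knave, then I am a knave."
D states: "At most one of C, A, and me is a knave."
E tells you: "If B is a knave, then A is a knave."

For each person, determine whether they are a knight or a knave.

A: knight, B: knight, C: knight, D: knight, E: knight

Consider A. Suppose A is a knave.
Then whichever role C has, C's statement has the wrong truth value — contradiction.
So A is a knight.
With that fixed, C's statement is true, so C is a knight.
With that fixed, D's statement is true, so D is a knight.
With that fixed, B's statement is true, so B is a knight.
With that fixed, E's statement is true, so E is a knight.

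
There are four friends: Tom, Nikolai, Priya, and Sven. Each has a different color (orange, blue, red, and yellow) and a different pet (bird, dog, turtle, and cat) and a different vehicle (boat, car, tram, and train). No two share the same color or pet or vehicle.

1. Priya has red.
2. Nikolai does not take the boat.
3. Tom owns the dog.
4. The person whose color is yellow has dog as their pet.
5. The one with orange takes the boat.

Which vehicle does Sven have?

With clues 1–5, car, train, and tram are impossible for Sven's vehicle.
That leaves boat.

boat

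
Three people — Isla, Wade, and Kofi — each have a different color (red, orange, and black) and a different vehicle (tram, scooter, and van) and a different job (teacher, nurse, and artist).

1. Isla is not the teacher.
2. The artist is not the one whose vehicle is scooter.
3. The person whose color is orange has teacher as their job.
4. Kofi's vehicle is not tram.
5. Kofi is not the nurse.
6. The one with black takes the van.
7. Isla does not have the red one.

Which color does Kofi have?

orange

With clues 1–6, red is impossible for Kofi's color.
With clues 1–7, black is impossible for Kofi's color.
That leaves orange.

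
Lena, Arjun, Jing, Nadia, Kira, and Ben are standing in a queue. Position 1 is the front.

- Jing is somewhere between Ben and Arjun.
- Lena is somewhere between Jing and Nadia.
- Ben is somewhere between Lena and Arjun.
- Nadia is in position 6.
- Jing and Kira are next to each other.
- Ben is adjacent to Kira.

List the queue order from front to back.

From clue 1: Jing is in {2,3,4,5}.
From clues 1–2: Lena is in {2,3,4,5}.
From clues 1–3: Ben is in {3,4}.
From clues 1–4: Nadia → position 6.
From clues 1–5: Arjun → position 1, Ben → position 4, Lena → position 5.
From clues 1–6: Jing → position 2, Kira → position 3.

Arjun, Jing, Kira, Ben, Lena, Nadia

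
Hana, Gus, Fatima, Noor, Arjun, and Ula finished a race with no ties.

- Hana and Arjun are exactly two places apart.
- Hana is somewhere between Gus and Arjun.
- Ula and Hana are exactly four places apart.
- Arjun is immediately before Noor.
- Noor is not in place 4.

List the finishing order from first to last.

Gus, Hana, Fatima, Arjun, Noor, Ula

From clues 1–2: Hana is in {2,3,4,5}.
From clues 1–3: Hana is in {2,5}.
From clues 1–5: Gus → place 1, Hana → place 2, Fatima → place 3, Arjun → place 4, Noor → place 5, Ula → place 6.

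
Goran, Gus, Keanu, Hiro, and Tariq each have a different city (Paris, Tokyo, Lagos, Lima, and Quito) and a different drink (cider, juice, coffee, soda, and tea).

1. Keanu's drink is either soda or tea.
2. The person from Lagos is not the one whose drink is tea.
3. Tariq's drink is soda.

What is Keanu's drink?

tea

Clue 1 rules out cider, coffee, and juice for Keanu's drink.
With clues 1–3, soda is impossible for Keanu's drink.
That leaves tea.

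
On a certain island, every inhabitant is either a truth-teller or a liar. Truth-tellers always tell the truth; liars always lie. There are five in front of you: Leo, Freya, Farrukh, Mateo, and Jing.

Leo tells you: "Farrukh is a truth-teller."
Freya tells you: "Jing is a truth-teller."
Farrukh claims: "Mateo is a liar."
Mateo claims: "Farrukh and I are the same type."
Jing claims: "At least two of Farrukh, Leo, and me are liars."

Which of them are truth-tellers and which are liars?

Consider Leo. Suppose Leo is a liar.
Then no assignment of the remaining roles makes every statement match its speaker's type — contradiction.
So Leo is a truth-teller.
Consider Freya. Suppose Freya is a truth-teller.
Then no assignment of the remaining roles makes every statement match its speaker's type — contradiction.
So Freya is a liar.
Consider Farrukh. Suppose Farrukh is a liar.
Then Leo's statement comes out false, contradicting Leo being a truth-teller.
So Farrukh is a truth-teller.
With that fixed, Jing's statement is false, so Jing is a liar.
Consider Mateo. Suppose Mateo is a truth-teller.
Then Farrukh's statement comes out false, contradicting Farrukh being a truth-teller.
So Mateo is a liar.

Leo: truth-teller, Freya: liar, Farrukh: truth-teller, Mateo: liar, Jing: liar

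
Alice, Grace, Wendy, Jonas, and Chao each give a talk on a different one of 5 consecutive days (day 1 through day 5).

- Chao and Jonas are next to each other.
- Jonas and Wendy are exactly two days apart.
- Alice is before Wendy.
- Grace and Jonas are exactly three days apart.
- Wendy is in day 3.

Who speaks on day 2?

With clues 1–4, Alice, Chao, and Wendy are ruled out for day 2.
With clues 1–5, Jonas is ruled out for day 2.
So day 2 is Grace.

Grace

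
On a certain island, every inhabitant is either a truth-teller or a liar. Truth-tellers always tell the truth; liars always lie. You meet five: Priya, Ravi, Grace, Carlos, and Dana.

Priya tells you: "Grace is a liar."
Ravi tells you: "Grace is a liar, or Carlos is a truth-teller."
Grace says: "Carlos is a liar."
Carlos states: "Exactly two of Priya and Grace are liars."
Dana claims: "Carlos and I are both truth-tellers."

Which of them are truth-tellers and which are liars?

Consider Priya. Suppose Priya is a truth-teller.
Then no assignment of the remaining roles makes every statement match its speaker's type — contradiction.
So Priya is a liar.
Consider Ravi. Suppose Ravi is a truth-teller.
Then no assignment of the remaining roles makes every statement match its speaker's type — contradiction.
So Ravi is a liar.
Consider Grace. Suppose Grace is a liar.
Then Priya's statement comes out true, contradicting Priya being a liar.
So Grace is a truth-teller.
With that fixed, Carlos's statement is false, so Carlos is a liar.
With that fixed, Dana's statement is false, so Dana is a liar.

Priya: liar, Ravi: liar, Grace: truth-teller, Carlos: liar, Dana: liar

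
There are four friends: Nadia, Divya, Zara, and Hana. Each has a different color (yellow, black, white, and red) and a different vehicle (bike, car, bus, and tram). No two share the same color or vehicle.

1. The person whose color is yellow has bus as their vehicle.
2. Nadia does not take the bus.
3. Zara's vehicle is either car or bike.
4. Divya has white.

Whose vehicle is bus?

With clues 1–2, Nadia is impossible for the one with vehicle bus.
With clues 1–3, Zara is impossible for the one with vehicle bus.
With clues 1–4, Divya is impossible for the one with vehicle bus.
That leaves Hana.

Hana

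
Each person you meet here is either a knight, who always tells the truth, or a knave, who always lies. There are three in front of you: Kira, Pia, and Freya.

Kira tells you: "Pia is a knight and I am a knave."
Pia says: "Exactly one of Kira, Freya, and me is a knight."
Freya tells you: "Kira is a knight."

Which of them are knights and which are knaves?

Kira: knave, Pia: knave, Freya: knave

Consider Kira. Suppose Kira is a knight.
Then Kira's own statement would have to be true, but it can't be — contradiction.
So Kira is a knave.
With that fixed, Freya's statement is false, so Freya is a knave.
Consider Pia. Suppose Pia is a knight.
Then Kira's statement comes out true, contradicting Kira being a knave.
So Pia is a knave.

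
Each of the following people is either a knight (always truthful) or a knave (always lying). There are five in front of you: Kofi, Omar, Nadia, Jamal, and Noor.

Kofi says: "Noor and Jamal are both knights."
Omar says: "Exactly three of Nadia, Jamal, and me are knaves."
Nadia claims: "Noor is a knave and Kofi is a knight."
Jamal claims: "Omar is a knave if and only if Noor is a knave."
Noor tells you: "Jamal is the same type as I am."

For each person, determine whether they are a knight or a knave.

Consider Kofi. Suppose Kofi is a knight.
Then no assignment of the remaining roles makes every statement match its speaker's type — contradiction.
So Kofi is a knave.
With that fixed, Nadia's statement is false, so Nadia is a knave.
Consider Omar. Suppose Omar is a knight.
Then Omar's own statement would have to be true, but it can't be — contradiction.
So Omar is a knave.
Consider Jamal. Suppose Jamal is a knave.
Then Omar's statement comes out true, contradicting Omar being a knave.
So Jamal is a knight.
Consider Noor. Suppose Noor is a knight.
Then Kofi's statement comes out true, contradicting Kofi being a knave.
So Noor is a knave.

Kofi: knave, Omar: knave, Nadia: knave, Jamal: knight, Noor: knave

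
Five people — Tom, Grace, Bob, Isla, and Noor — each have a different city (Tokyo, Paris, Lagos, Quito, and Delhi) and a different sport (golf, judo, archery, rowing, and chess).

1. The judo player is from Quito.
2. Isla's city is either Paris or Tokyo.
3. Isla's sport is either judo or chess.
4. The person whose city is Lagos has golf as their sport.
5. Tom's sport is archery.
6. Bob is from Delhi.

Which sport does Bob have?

rowing

With clues 1–3, chess is impossible for Bob's sport.
With clues 1–5, archery is impossible for Bob's sport.
With clues 1–6, golf and judo are impossible for Bob's sport.
That leaves rowing.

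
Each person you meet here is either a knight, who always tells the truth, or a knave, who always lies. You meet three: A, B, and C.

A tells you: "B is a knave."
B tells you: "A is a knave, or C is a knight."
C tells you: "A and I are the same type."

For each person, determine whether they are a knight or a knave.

A: knight, B: knave, C: knave

Consider A. Suppose A is a knave.
Then whichever role C has, C's statement has the wrong truth value — contradiction.
So A is a knight.
Consider B. Suppose B is a knight.
Then A's statement comes out false, contradicting A being a knight.
So B is a knave.
Consider C. Suppose C is a knight.
Then B's statement comes out true, contradicting B being a knave.
So C is a knave.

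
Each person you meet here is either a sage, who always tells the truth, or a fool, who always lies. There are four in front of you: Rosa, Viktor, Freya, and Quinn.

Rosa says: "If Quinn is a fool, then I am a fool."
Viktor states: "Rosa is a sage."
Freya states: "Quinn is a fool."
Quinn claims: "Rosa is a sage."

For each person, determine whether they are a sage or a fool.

Consider Rosa. Suppose Rosa is a fool.
Then Rosa's own statement would have to be false, but it can't be — contradiction.
So Rosa is a sage.
With that fixed, Viktor's statement is true, so Viktor is a sage.
With that fixed, Quinn's statement is true, so Quinn is a sage.
With that fixed, Freya's statement is false, so Freya is a fool.

Rosa: sage, Viktor: sage, Freya: fool, Quinn: sage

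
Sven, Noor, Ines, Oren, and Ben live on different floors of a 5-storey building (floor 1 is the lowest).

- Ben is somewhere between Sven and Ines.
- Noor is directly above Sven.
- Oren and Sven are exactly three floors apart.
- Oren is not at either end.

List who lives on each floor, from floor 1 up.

From clue 1: Ben is in {2,3,4}.
From clues 1–3: Ben → floor 3.
From clues 1–4: Sven → floor 1, Noor → floor 2, Oren → floor 4, Ines → floor 5.

Sven, Noor, Ben, Oren, Ines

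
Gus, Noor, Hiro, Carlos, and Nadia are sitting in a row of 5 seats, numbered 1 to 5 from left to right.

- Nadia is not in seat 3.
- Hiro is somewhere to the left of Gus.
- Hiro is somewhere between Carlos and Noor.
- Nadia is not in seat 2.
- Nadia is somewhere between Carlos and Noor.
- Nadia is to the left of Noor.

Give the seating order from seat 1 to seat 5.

Carlos, Hiro, Gus, Nadia, Noor

From clue 1: Nadia is in {1,2,4,5}.
From clues 1–2: Gus is in {2,3,4,5}.
From clues 1–3: Hiro is in {2,3}.
From clues 1–5: Hiro → seat 2, Gus → seat 3, Nadia → seat 4.
From clues 1–6: Carlos → seat 1, Noor → seat 5.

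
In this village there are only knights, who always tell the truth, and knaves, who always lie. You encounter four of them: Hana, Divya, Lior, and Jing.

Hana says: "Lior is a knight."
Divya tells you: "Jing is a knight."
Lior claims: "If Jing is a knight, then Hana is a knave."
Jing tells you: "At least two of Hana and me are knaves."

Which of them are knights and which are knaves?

Consider Hana. Suppose Hana is a knave.
Then whichever role Jing has, Jing's statement has the wrong truth value — contradiction.
So Hana is a knight.
With that fixed, Jing's statement is false, so Jing is a knave.
With that fixed, Divya's statement is false, so Divya is a knave.
With that fixed, Lior's statement is true, so Lior is a knight.

Hana: knight, Divya: knave, Lior: knight, Jing: knave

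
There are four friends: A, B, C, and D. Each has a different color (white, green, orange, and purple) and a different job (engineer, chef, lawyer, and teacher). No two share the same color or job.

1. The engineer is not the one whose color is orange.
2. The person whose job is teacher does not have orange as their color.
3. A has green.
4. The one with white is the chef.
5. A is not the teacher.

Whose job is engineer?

A

With clues 1–5, B, C, and D are impossible for the one with job engineer.
That leaves A.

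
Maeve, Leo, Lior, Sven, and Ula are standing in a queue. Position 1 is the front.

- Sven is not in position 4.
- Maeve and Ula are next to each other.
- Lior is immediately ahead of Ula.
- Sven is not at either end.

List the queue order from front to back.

Leo, Sven, Lior, Ula, Maeve

From clue 1: Sven is in {1,2,3,5}.
From clues 1–3: Maeve is in {3,4,5}.
From clues 1–4: Leo → position 1, Sven → position 2, Lior → position 3, Ula → position 4, Maeve → position 5.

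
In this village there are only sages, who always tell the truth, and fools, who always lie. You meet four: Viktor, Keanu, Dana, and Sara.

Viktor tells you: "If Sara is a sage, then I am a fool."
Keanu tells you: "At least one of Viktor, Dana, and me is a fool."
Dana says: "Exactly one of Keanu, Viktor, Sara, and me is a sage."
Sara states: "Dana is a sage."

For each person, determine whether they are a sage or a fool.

Viktor: sage, Keanu: sage, Dana: fool, Sara: fool

Consider Viktor. Suppose Viktor is a fool.
Then Viktor's own statement would have to be false, but it can't be — contradiction.
So Viktor is a sage.
Consider Keanu. Suppose Keanu is a fool.
Then Keanu's own statement would have to be false, but it can't be — contradiction.
So Keanu is a sage.
With that fixed, Dana's statement is false, so Dana is a fool.
With that fixed, Sara's statement is false, so Sara is a fool.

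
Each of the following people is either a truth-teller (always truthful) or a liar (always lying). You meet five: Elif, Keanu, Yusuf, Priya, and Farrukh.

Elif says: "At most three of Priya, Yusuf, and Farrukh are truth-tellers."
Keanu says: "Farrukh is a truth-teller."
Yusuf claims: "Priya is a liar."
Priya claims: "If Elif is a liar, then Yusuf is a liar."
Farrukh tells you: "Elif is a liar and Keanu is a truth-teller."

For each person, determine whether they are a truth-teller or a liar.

Elif: truth-teller, Keanu: liar, Yusuf: liar, Priya: truth-teller, Farrukh: liar

Regardless of anyone's role, Elif's statement is true, so Elif is a truth-teller.
With that fixed, Priya's statement is true, so Priya is a truth-teller.
With that fixed, Farrukh's statement is false, so Farrukh is a liar.
With that fixed, Keanu's statement is false, so Keanu is a liar.
With that fixed, Yusuf's statement is false, so Yusuf is a liar.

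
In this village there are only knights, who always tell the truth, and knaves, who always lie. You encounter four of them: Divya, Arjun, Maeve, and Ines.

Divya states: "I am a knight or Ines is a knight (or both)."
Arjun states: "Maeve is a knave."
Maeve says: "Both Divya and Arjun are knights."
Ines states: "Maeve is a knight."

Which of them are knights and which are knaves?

Divya: knave, Arjun: knight, Maeve: knave, Ines: knave

Consider Divya. Suppose Divya is a knight.
Then no assignment of the remaining roles makes every statement match its speaker's type — contradiction.
So Divya is a knave.
With that fixed, Maeve's statement is false, so Maeve is a knave.
With that fixed, Ines's statement is false, so Ines is a knave.
With that fixed, Arjun's statement is true, so Arjun is a knight.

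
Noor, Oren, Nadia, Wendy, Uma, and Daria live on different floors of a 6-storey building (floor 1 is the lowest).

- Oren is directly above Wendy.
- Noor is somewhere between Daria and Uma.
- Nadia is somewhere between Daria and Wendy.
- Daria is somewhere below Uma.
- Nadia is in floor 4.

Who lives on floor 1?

With clue 1, Oren is ruled out for floor 1.
With clues 1–2, Noor is ruled out for floor 1.
With clues 1–3, Nadia is ruled out for floor 1.
With clues 1–4, Uma is ruled out for floor 1.
With clues 1–5, Wendy is ruled out for floor 1.
So floor 1 is Daria.

Daria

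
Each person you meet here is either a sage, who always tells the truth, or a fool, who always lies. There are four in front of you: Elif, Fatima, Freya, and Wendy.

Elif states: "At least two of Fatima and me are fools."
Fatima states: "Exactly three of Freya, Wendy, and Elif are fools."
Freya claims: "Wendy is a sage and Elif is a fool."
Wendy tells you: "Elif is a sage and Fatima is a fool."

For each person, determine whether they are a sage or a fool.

Consider Elif. Suppose Elif is a sage.
Then Elif's own statement would have to be true, but it can't be — contradiction.
So Elif is a fool.
With that fixed, Wendy's statement is false, so Wendy is a fool.
With that fixed, Freya's statement is false, so Freya is a fool.
With that fixed, Fatima's statement is true, so Fatima is a sage.

Elif: fool, Fatima: sage, Freya: fool, Wendy: fool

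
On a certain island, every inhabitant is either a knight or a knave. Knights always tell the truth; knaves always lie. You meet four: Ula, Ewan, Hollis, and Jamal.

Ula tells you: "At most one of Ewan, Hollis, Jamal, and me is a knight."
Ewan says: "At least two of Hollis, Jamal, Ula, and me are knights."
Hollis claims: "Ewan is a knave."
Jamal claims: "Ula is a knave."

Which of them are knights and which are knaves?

Ula: knave, Ewan: knight, Hollis: knave, Jamal: knight

Consider Ula. Suppose Ula is a knight.
Then no assignment of the remaining roles makes every statement match its speaker's type — contradiction.
So Ula is a knave.
With that fixed, Jamal's statement is true, so Jamal is a knight.
Consider Ewan. Suppose Ewan is a knave.
Then no assignment of the remaining roles makes every statement match its speaker's type — contradiction.
So Ewan is a knight.
With that fixed, Hollis's statement is false, so Hollis is a knave.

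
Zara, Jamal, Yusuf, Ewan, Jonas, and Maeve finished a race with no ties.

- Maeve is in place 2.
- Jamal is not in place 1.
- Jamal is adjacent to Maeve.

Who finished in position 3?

Jamal

With clue 1, Maeve is ruled out for place 3.
With clues 1–3, Ewan, Jonas, Yusuf, and Zara are ruled out for place 3.
So place 3 is Jamal.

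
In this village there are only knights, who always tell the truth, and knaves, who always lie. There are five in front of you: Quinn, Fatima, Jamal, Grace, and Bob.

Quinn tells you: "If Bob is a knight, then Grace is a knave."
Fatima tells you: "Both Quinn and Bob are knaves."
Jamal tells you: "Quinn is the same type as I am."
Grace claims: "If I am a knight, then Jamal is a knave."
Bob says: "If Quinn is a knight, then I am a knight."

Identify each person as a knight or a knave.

Quinn: knight, Fatima: knave, Jamal: knave, Grace: knight, Bob: knave

Consider Quinn. Suppose Quinn is a knave.
Then whichever role Jamal has, Jamal's statement has the wrong truth value — contradiction.
So Quinn is a knight.
With that fixed, Fatima's statement is false, so Fatima is a knave.
Consider Jamal. Suppose Jamal is a knight.
Then whichever role Grace has, Grace's statement has the wrong truth value — contradiction.
So Jamal is a knave.
With that fixed, Grace's statement is true, so Grace is a knight.
Consider Bob. Suppose Bob is a knight.
Then Quinn's statement comes out false, contradicting Quinn being a knight.
So Bob is a knave.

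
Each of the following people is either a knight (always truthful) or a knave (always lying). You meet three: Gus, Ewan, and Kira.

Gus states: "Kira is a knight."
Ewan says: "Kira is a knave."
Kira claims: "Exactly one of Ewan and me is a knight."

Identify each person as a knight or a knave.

Consider Gus. Suppose Gus is a knave.
Then no assignment of the remaining roles makes every statement match its speaker's type — contradiction.
So Gus is a knight.
Consider Ewan. Suppose Ewan is a knight.
Then whichever role Kira has, Kira's statement has the wrong truth value — contradiction.
So Ewan is a knave.
Consider Kira. Suppose Kira is a knave.
Then Gus's statement comes out false, contradicting Gus being a knight.
So Kira is a knight.

Gus: knight, Ewan: knave, Kira: knight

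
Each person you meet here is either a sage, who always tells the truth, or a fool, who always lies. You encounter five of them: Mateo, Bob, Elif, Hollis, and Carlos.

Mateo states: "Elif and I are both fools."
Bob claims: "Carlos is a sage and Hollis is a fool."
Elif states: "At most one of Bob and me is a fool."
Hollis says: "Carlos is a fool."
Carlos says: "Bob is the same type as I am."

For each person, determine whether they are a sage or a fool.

Mateo: fool, Bob: sage, Elif: sage, Hollis: fool, Carlos: sage

Consider Mateo. Suppose Mateo is a sage.
Then Mateo's own statement would have to be true, but it can't be — contradiction.
So Mateo is a fool.
Consider Bob. Suppose Bob is a fool.
Then whichever role Carlos has, Carlos's statement has the wrong truth value — contradiction.
So Bob is a sage.
With that fixed, Elif's statement is true, so Elif is a sage.
Consider Hollis. Suppose Hollis is a sage.
Then Bob's statement comes out false, contradicting Bob being a sage.
So Hollis is a fool.
Consider Carlos. Suppose Carlos is a fool.
Then Bob's statement comes out false, contradicting Bob being a sage.
So Carlos is a sage.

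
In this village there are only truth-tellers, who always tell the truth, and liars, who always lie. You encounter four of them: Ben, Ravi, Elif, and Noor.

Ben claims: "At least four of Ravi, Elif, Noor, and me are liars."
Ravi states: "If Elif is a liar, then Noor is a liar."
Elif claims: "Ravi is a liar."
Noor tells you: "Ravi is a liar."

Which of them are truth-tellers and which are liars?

Consider Ben. Suppose Ben is a truth-teller.
Then Ben's own statement would have to be true, but it can't be — contradiction.
So Ben is a liar.
Consider Ravi. Suppose Ravi is a liar.
Then no assignment of the remaining roles makes every statement match its speaker's type — contradiction.
So Ravi is a truth-teller.
With that fixed, Elif's statement is false, so Elif is a liar.
With that fixed, Noor's statement is false, so Noor is a liar.

Ben: liar, Ravi: truth-teller, Elif: liar, Noor: liar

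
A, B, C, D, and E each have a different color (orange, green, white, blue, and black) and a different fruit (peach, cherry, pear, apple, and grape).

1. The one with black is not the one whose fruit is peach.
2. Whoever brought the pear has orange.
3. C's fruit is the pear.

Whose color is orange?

C

With clues 1–3, A, B, D, and E are impossible for the one with color orange.
That leaves C.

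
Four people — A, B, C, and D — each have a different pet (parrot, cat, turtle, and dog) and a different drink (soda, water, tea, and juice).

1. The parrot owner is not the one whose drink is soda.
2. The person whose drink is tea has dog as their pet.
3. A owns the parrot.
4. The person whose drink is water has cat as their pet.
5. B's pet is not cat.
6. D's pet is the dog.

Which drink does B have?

soda

With clues 1–4, juice is impossible for B's drink.
With clues 1–5, water is impossible for B's drink.
With clues 1–6, tea is impossible for B's drink.
That leaves soda.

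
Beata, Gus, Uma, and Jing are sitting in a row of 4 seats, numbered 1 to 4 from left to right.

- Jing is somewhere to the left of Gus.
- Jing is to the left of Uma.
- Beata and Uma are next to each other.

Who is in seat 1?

Jing

With clue 1, Gus is ruled out for seat 1.
With clues 1–2, Uma is ruled out for seat 1.
With clues 1–3, Beata is ruled out for seat 1.
So seat 1 is Jing.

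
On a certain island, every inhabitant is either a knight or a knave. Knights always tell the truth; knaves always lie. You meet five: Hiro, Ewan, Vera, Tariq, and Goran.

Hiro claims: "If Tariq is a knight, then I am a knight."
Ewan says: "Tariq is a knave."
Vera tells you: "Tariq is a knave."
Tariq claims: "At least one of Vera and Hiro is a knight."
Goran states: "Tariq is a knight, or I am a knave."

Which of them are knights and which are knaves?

Consider Hiro. Suppose Hiro is a knave.
Then no assignment of the remaining roles makes every statement match its speaker's type — contradiction.
So Hiro is a knight.
With that fixed, Tariq's statement is true, so Tariq is a knight.
With that fixed, Goran's statement is true, so Goran is a knight.
With that fixed, Ewan's statement is false, so Ewan is a knave.
With that fixed, Vera's statement is false, so Vera is a knave.

Hiro: knight, Ewan: knave, Vera: knave, Tariq: knight, Goran: knight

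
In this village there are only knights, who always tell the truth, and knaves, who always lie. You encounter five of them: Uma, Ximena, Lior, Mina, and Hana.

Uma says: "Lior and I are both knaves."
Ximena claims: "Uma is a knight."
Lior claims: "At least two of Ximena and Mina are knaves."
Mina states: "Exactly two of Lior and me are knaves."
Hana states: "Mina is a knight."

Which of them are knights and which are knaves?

Consider Uma. Suppose Uma is a knight.
Then Uma's own statement would have to be true, but it can't be — contradiction.
So Uma is a knave.
With that fixed, Ximena's statement is false, so Ximena is a knave.
Consider Lior. Suppose Lior is a knave.
Then Uma's statement comes out true, contradicting Uma being a knave.
So Lior is a knight.
With that fixed, Mina's statement is false, so Mina is a knave.
With that fixed, Hana's statement is false, so Hana is a knave.

Uma: knave, Ximena: knave, Lior: knight, Mina: knave, Hana: knave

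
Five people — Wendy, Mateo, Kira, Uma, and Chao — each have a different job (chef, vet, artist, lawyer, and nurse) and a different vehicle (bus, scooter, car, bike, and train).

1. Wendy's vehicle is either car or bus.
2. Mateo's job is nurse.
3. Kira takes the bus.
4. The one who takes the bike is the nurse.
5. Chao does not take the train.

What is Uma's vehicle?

train

With clues 1–3, bus and car are impossible for Uma's vehicle.
With clues 1–4, bike is impossible for Uma's vehicle.
With clues 1–5, scooter is impossible for Uma's vehicle.
That leaves train.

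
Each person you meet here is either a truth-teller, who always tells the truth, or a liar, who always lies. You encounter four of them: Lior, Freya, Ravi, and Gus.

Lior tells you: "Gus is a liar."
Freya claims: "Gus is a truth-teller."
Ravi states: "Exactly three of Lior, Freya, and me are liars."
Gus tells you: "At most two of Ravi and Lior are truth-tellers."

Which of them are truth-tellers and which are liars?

Lior: liar, Freya: truth-teller, Ravi: liar, Gus: truth-teller

Regardless of anyone's role, Gus's statement is true, so Gus is a truth-teller.
With that fixed, Lior's statement is false, so Lior is a liar.
With that fixed, Freya's statement is true, so Freya is a truth-teller.
With that fixed, Ravi's statement is false, so Ravi is a liar.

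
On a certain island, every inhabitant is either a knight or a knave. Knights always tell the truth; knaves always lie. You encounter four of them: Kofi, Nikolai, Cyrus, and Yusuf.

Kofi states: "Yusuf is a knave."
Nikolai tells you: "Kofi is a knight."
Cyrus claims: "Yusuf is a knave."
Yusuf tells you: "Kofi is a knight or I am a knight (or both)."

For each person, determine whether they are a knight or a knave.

Kofi: knave, Nikolai: knave, Cyrus: knave, Yusuf: knight

Consider Kofi. Suppose Kofi is a knight.
Then no assignment of the remaining roles makes every statement match its speaker's type — contradiction.
So Kofi is a knave.
With that fixed, Nikolai's statement is false, so Nikolai is a knave.
Consider Cyrus. Suppose Cyrus is a knight.
Then no assignment of the remaining roles makes every statement match its speaker's type — contradiction.
So Cyrus is a knave.
Consider Yusuf. Suppose Yusuf is a knave.
Then Kofi's statement comes out true, contradicting Kofi being a knave.
So Yusuf is a knight.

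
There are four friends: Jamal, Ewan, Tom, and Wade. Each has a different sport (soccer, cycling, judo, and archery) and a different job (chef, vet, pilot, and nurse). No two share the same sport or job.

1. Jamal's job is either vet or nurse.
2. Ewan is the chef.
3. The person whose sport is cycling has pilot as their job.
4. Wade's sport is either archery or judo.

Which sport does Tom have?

cycling

With clues 1–4, archery, judo, and soccer are impossible for Tom's sport.
That leaves cycling.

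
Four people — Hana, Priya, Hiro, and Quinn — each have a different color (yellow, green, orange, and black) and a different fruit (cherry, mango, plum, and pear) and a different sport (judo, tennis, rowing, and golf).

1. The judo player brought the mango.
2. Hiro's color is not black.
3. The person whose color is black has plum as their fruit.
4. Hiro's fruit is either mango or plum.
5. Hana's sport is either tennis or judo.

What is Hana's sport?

tennis

With clues 1–4, judo is impossible for Hana's sport.
With clues 1–5, golf and rowing are impossible for Hana's sport.
That leaves tennis.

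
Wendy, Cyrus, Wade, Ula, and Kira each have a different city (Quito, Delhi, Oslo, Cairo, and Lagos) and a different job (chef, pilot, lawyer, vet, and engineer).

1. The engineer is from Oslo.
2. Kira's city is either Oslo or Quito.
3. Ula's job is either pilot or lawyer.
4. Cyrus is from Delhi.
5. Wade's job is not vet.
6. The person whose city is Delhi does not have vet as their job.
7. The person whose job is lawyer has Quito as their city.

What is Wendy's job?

With clues 1–7, chef, engineer, lawyer, and pilot are impossible for Wendy's job.
That leaves vet.

vet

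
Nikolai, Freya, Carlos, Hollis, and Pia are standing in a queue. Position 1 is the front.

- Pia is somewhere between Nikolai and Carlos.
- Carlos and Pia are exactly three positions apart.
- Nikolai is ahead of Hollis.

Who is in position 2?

With clues 1–2, Carlos and Nikolai are ruled out for position 2.
With clues 1–3, Freya and Hollis are ruled out for position 2.
So position 2 is Pia.

Pia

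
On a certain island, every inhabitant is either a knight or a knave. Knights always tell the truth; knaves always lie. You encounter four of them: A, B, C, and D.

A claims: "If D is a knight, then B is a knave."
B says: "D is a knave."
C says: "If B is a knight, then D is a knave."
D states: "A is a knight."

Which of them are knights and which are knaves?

Consider A. Suppose A is a knave.
Then no assignment of the remaining roles makes every statement match its speaker's type — contradiction.
So A is a knight.
With that fixed, D's statement is true, so D is a knight.
With that fixed, B's statement is false, so B is a knave.
With that fixed, C's statement is true, so C is a knight.

A: knight, B: knave, C: knight, D: knight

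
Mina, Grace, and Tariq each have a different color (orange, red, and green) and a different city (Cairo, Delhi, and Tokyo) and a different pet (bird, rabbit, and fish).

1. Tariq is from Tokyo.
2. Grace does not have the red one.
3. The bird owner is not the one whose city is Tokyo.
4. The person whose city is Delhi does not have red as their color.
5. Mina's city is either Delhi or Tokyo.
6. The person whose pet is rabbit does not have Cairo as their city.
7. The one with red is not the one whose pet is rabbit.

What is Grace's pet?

With clues 1–6, rabbit is impossible for Grace's pet.
With clues 1–7, fish is impossible for Grace's pet.
That leaves bird.

bird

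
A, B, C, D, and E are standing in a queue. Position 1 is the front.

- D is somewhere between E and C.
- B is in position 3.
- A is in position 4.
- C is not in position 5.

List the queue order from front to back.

C, D, B, A, E

From clue 1: D is in {2,3,4}.
From clues 1–2: B → position 3.
From clues 1–3: D → position 2, A → position 4.
From clues 1–4: C → position 1, E → position 5.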